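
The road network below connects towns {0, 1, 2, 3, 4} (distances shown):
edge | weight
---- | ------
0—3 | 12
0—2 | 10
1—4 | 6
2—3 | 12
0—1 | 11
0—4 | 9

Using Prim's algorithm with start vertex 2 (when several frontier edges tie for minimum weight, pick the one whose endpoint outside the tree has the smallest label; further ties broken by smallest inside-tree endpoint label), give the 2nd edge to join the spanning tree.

0-4

Prim, starting at 2.
Step 1: cheapest edge leaving the tree is 0—2 (10); add 0.
Step 2: cheapest edge leaving the tree is 0—4 (9); add 4.
Step 3: cheapest edge leaving the tree is 1—4 (6); add 1.
Step 4: cheapest edge leaving the tree is 0—3 (12); add 3.
The 2nd edge added is 0—4.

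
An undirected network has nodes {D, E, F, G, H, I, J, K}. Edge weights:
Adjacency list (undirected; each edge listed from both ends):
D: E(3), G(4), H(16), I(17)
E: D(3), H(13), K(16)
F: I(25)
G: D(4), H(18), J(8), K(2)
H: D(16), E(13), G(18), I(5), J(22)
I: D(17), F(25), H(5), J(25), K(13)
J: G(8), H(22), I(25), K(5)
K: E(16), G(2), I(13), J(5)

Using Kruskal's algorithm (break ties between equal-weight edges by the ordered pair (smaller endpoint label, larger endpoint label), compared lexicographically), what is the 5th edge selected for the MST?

Sort edges by weight, then run Kruskal:
G-K (2): add — endpoints in different components.
D-E (3): add — endpoints in different components.
D-G (4): add — endpoints in different components.
H-I (5): add — endpoints in different components.
J-K (5): add — endpoints in different components.
G-J (8): skip — G and J already connected.
E-H (13): add — endpoints in different components.
I-K (13): skip — I and K already connected.
D-H (16): skip — D and H already connected.
E-K (16): skip — E and K already connected.
D-I (17): skip — D and I already connected.
G-H (18): skip — G and H already connected.
H-J (22): skip — H and J already connected.
F-I (25): add — endpoints in different components.
The 5th edge added is J-K.

J-K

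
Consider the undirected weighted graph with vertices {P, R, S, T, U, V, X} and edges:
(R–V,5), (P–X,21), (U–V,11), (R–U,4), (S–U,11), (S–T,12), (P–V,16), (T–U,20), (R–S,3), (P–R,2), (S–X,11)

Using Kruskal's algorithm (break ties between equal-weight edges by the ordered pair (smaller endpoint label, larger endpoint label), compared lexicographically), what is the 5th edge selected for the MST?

Sort edges by weight, then run Kruskal:
P–R (2): add — endpoints in different components.
R–S (3): add — endpoints in different components.
R–U (4): add — endpoints in different components.
R–V (5): add — endpoints in different components.
S–U (11): skip — S and U already connected.
S–X (11): add — endpoints in different components.
U–V (11): skip — V and U already connected.
S–T (12): add — endpoints in different components.
The 5th edge added is S–X.

S-X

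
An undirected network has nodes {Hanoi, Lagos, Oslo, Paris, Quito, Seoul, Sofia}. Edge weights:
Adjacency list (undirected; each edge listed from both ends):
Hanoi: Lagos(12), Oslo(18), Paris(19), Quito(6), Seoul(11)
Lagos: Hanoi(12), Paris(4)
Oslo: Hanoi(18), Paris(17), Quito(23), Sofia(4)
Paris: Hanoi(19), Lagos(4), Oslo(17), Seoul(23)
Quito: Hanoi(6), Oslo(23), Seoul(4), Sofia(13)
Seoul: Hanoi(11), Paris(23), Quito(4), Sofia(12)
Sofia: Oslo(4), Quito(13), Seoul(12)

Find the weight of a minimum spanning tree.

42

Kruskal: consider edges lightest-first.
Lagos Paris (4): add. Components now {Quito} {Seoul} {Hanoi} {Sofia} {Oslo} {Lagos,Paris}
Oslo Sofia (4): add. Components now {Quito} {Seoul} {Hanoi} {Oslo,Sofia} {Lagos,Paris}
Quito Seoul (4): add. Components now {Quito,Seoul} {Hanoi} {Oslo,Sofia} {Lagos,Paris}
Hanoi Quito (6): add. Components now {Hanoi,Quito,Seoul} {Oslo,Sofia} {Lagos,Paris}
Hanoi Seoul (11): skip — Seoul and Hanoi already connected.
Hanoi Lagos (12): add. Components now {Hanoi,Lagos,Paris,Quito,Seoul} {Oslo,Sofia}
Seoul Sofia (12): add. Components now {Hanoi,Lagos,Oslo,Paris,Quito,Seoul,Sofia}
MST edges: Lagos Paris, Oslo Sofia, Quito Seoul, Hanoi Quito, Hanoi Lagos, Seoul Sofia; total weight 4+4+4+6+12+12 = 42.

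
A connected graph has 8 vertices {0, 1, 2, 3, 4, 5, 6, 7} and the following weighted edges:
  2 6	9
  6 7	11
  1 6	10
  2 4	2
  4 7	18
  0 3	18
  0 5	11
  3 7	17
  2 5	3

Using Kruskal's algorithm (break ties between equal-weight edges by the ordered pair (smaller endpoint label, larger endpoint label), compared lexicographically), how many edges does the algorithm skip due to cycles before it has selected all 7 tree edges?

Kruskal: consider edges lightest-first.
2 4 (2): add — endpoints in different components.
2 5 (3): add — endpoints in different components.
2 6 (9): add — endpoints in different components.
1 6 (10): add — endpoints in different components.
0 5 (11): add — endpoints in different components.
6 7 (11): add — endpoints in different components.
3 7 (17): add — endpoints in different components.
Edges rejected before the tree was complete: 0.

0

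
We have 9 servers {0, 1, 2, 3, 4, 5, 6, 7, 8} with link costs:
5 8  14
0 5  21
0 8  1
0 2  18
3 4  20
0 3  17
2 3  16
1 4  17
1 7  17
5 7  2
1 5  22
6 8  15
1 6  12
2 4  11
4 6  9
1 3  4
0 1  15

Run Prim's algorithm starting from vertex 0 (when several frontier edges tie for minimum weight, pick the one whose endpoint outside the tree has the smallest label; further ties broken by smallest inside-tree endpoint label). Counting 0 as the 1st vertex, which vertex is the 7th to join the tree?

6

Prim's algorithm from 0:
Step 1: cheapest edge leaving the tree is 0 8 (1); add 8.
Step 2: cheapest edge leaving the tree is 5 8 (14); add 5.
Step 3: cheapest edge leaving the tree is 5 7 (2); add 7.
Step 4: cheapest edge leaving the tree is 0 1 (15); add 1.
Step 5: cheapest edge leaving the tree is 1 3 (4); add 3.
Step 6: cheapest edge leaving the tree is 1 6 (12); add 6.
Step 7: cheapest edge leaving the tree is 4 6 (9); add 4.
Step 8: cheapest edge leaving the tree is 2 4 (11); add 2.
Vertex order: 0, 8, 5, 7, 1, 3, 6, 4, 2. The 7th vertex is 6.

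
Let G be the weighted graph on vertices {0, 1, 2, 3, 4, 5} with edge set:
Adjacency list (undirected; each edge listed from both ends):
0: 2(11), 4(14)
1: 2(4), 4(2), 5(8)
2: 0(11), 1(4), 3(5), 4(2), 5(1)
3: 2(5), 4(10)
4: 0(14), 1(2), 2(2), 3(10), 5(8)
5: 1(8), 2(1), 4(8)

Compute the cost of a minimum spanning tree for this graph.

21

Sort edges by weight, then run Kruskal:
2-5 (1): add — endpoints in different components.
1-4 (2): add — endpoints in different components.
2-4 (2): add — endpoints in different components.
1-2 (4): skip — 1 and 2 already connected.
2-3 (5): add — endpoints in different components.
1-5 (8): skip — 1 and 5 already connected.
4-5 (8): skip — 4 and 5 already connected.
3-4 (10): skip — 3 and 4 already connected.
0-2 (11): add — endpoints in different components.
MST edges: 2-5, 1-4, 2-4, 2-3, 0-2; total weight 1+2+2+5+11 = 21.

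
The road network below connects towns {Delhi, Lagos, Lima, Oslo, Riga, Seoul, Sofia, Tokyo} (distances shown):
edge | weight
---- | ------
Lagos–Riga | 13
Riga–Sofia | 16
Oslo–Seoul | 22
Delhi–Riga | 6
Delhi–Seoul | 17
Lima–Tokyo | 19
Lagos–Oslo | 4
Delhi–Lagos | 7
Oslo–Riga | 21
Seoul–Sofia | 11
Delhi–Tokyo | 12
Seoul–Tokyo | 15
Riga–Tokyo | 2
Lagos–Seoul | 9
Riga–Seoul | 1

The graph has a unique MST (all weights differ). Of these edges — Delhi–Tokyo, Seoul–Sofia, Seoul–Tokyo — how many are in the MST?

1

Kruskal: consider edges lightest-first.
Riga–Seoul (1): add — endpoints in different components.
Riga–Tokyo (2): add — endpoints in different components.
Lagos–Oslo (4): add — endpoints in different components.
Delhi–Riga (6): add — endpoints in different components.
Delhi–Lagos (7): add — endpoints in different components.
Lagos–Seoul (9): skip — Lagos and Seoul already connected.
Seoul–Sofia (11): add — endpoints in different components.
Delhi–Tokyo (12): skip — Delhi and Tokyo already connected.
Lagos–Riga (13): skip — Lagos and Riga already connected.
Seoul–Tokyo (15): skip — Seoul and Tokyo already connected.
Riga–Sofia (16): skip — Riga and Sofia already connected.
Delhi–Seoul (17): skip — Delhi and Seoul already connected.
Lima–Tokyo (19): add — endpoints in different components.
MST edge set: {Riga–Seoul, Riga–Tokyo, Lagos–Oslo, Delhi–Riga, Delhi–Lagos, Seoul–Sofia, Lima–Tokyo}.
Of the listed edges, {Seoul–Sofia} are in the MST → 1.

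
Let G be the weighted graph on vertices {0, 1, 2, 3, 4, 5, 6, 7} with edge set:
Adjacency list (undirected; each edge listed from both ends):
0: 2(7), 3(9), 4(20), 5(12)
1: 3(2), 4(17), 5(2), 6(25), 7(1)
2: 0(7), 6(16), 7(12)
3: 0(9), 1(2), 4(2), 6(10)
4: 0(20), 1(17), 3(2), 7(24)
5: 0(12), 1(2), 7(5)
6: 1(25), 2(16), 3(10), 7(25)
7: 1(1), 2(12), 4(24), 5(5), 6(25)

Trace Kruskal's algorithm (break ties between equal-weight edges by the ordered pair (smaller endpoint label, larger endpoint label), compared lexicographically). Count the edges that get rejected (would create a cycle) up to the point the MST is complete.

Kruskal: consider edges lightest-first.
1—7 (1): add — endpoints in different components.
1—3 (2): add — endpoints in different components.
1—5 (2): add — endpoints in different components.
3—4 (2): add — endpoints in different components.
5—7 (5): skip — 5 and 7 already connected.
0—2 (7): add — endpoints in different components.
0—3 (9): add — endpoints in different components.
3—6 (10): add — endpoints in different components.
Edges rejected before the tree was complete: 1.

1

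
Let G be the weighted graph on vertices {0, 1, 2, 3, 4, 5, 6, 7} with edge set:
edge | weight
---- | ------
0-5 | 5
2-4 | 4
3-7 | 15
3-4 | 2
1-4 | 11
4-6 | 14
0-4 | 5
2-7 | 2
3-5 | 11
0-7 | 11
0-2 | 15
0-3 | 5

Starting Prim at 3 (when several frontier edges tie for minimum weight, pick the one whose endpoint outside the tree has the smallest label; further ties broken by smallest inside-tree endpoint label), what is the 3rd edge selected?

Grow the tree from 3 using Prim:
Step 1: cheapest edge leaving the tree is 3-4 (2); add 4.
Step 2: cheapest edge leaving the tree is 2-4 (4); add 2.
Step 3: cheapest edge leaving the tree is 2-7 (2); add 7.
Step 4: cheapest edge leaving the tree is 0-3 (5); add 0.
Step 5: cheapest edge leaving the tree is 0-5 (5); add 5.
Step 6: cheapest edge leaving the tree is 1-4 (11); add 1.
Step 7: cheapest edge leaving the tree is 4-6 (14); add 6.
The 3rd edge added is 2-7.

2-7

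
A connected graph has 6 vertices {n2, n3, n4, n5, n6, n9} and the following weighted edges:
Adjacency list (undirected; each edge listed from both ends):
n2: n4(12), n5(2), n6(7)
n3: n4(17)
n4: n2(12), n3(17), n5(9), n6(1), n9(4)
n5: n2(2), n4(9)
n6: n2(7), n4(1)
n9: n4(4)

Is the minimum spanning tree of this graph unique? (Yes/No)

Yes

Kruskal: consider edges lightest-first.
n4 n6 (1): add. Components now {n3} {n2} {n4,n6} {n5} {n9}
n2 n5 (2): add. Components now {n3} {n2,n5} {n4,n6} {n9}
n4 n9 (4): add. Components now {n3} {n2,n5} {n4,n6,n9}
n2 n6 (7): add. Components now {n3} {n2,n4,n5,n6,n9}
n4 n5 (9): skip — n5 and n4 already connected.
n2 n4 (12): skip — n2 and n4 already connected.
n3 n4 (17): add. Components now {n2,n3,n4,n5,n6,n9}
Every non-tree edge has weight strictly greater than the heaviest edge on the tree path between its endpoints, so the MST is unique.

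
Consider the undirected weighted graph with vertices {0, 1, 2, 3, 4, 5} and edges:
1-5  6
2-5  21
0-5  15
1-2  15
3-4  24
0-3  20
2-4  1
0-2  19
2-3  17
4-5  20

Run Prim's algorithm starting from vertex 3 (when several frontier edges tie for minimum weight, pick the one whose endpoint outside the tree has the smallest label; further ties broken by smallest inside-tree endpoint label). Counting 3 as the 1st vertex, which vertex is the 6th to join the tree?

Grow the tree from 3 using Prim:
Step 1: cheapest edge leaving the tree is 2-3 (17); add 2.
Step 2: cheapest edge leaving the tree is 2-4 (1); add 4.
Step 3: cheapest edge leaving the tree is 1-2 (15); add 1.
Step 4: cheapest edge leaving the tree is 1-5 (6); add 5.
Step 5: cheapest edge leaving the tree is 0-5 (15); add 0.
Vertex order: 3, 2, 4, 1, 5, 0. The 6th vertex is 0.

0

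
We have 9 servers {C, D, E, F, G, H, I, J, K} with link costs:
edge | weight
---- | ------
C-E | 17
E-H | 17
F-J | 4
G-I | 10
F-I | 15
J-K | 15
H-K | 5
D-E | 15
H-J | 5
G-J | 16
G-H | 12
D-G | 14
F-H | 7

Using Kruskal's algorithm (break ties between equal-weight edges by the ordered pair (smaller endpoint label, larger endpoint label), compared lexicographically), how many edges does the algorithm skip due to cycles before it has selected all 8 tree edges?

Sort edges by weight, then run Kruskal:
F-J (4): add — endpoints in different components.
H-J (5): add — endpoints in different components.
H-K (5): add — endpoints in different components.
F-H (7): skip — F and H already connected.
G-I (10): add — endpoints in different components.
G-H (12): add — endpoints in different components.
D-G (14): add — endpoints in different components.
D-E (15): add — endpoints in different components.
F-I (15): skip — F and I already connected.
J-K (15): skip — J and K already connected.
G-J (16): skip — G and J already connected.
C-E (17): add — endpoints in different components.
Edges rejected before the tree was complete: 4.

4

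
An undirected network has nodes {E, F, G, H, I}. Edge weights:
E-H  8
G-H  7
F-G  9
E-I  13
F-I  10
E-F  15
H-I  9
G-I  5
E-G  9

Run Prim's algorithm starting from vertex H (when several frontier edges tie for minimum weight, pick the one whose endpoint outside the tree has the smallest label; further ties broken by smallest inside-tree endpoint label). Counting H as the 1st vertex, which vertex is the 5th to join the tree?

F

Grow the tree from H using Prim:
Step 1: cheapest edge leaving the tree is G-H (7); add G.
Step 2: cheapest edge leaving the tree is G-I (5); add I.
Step 3: cheapest edge leaving the tree is E-H (8); add E.
Step 4: cheapest edge leaving the tree is F-G (9); add F.
Vertex order: H, G, I, E, F. The 5th vertex is F.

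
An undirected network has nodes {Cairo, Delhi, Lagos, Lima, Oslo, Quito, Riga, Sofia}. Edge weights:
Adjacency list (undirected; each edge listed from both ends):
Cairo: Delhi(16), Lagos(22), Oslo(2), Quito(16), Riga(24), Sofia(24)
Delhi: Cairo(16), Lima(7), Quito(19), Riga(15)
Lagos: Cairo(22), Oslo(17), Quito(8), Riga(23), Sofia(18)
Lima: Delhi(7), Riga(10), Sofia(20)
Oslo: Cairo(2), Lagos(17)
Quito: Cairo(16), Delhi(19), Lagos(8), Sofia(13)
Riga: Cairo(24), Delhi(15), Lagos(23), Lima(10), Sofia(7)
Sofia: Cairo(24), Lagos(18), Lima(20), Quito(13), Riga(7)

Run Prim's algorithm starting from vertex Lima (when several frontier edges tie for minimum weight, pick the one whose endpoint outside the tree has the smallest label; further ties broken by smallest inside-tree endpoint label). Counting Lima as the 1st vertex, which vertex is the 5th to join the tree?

Quito

Prim, starting at Lima.
Step 1: cheapest edge leaving the tree is Delhi—Lima (7); add Delhi.
Step 2: cheapest edge leaving the tree is Lima—Riga (10); add Riga.
Step 3: cheapest edge leaving the tree is Riga—Sofia (7); add Sofia.
Step 4: cheapest edge leaving the tree is Quito—Sofia (13); add Quito.
Step 5: cheapest edge leaving the tree is Lagos—Quito (8); add Lagos.
Step 6: cheapest edge leaving the tree is Cairo—Delhi (16); add Cairo.
Step 7: cheapest edge leaving the tree is Cairo—Oslo (2); add Oslo.
Vertex order: Lima, Delhi, Riga, Sofia, Quito, Lagos, Cairo, Oslo. The 5th vertex is Quito.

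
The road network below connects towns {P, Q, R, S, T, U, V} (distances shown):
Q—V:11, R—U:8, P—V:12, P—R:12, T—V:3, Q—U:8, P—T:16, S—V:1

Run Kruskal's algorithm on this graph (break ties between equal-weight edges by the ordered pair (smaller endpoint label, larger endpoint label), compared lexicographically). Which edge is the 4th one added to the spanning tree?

Kruskal's algorithm — process edges by increasing weight (ties by edge label):
S—V (1): add. Components now {S,V} {Q} {T} {R} {P} {U}
T—V (3): add. Components now {S,T,V} {Q} {R} {P} {U}
Q—U (8): add. Components now {S,T,V} {Q,U} {R} {P}
R—U (8): add. Components now {S,T,V} {Q,R,U} {P}
Q—V (11): add. Components now {Q,R,S,T,U,V} {P}
P—R (12): add. Components now {P,Q,R,S,T,U,V}
The 4th edge added is R—U.

R-U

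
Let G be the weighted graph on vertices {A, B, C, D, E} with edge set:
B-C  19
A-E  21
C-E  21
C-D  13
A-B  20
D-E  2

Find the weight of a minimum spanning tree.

54

Prim's algorithm from E:
Step 1: cheapest edge leaving the tree is D-E (2); add D.
Step 2: cheapest edge leaving the tree is C-D (13); add C.
Step 3: cheapest edge leaving the tree is B-C (19); add B.
Step 4: cheapest edge leaving the tree is A-B (20); add A.
MST edges: D-E, C-D, B-C, A-B; total weight 2+13+19+20 = 54.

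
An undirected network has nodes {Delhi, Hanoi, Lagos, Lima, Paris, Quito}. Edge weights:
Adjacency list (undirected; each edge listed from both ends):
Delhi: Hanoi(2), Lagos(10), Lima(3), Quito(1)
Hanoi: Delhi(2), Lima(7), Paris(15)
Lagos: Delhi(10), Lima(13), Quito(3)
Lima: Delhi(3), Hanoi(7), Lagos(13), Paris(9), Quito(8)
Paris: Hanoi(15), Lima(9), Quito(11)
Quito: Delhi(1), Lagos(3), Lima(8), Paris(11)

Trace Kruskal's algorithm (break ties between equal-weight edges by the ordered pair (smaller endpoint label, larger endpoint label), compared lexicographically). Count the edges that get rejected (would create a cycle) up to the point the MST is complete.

2

Kruskal's algorithm — process edges by increasing weight (ties by edge label):
Delhi–Quito (1): add. Components now {Paris} {Delhi,Quito} {Hanoi} {Lagos} {Lima}
Delhi–Hanoi (2): add. Components now {Paris} {Delhi,Hanoi,Quito} {Lagos} {Lima}
Delhi–Lima (3): add. Components now {Paris} {Delhi,Hanoi,Lima,Quito} {Lagos}
Lagos–Quito (3): add. Components now {Paris} {Delhi,Hanoi,Lagos,Lima,Quito}
Hanoi–Lima (7): skip — Hanoi and Lima already connected.
Lima–Quito (8): skip — Quito and Lima already connected.
Lima–Paris (9): add. Components now {Delhi,Hanoi,Lagos,Lima,Paris,Quito}
Edges rejected before the tree was complete: 2.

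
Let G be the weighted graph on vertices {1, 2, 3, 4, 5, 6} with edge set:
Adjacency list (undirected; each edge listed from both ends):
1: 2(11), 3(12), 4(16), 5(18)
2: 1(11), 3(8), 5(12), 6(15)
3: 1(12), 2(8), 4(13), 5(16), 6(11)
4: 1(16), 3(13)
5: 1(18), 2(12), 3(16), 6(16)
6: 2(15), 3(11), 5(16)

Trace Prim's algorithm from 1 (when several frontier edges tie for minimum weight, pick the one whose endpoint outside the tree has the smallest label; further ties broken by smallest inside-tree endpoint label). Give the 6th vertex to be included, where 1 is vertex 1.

4

Prim, starting at 1.
Step 1: frontier [1—2 11, 1—3 12, 1—4 16, 1—5 18] → take 1—2 (11); add 2.
Step 2: frontier [1—3 12, 1—4 16, 1—5 18, 2—3 8, 2—5 12, 2—6 15] → take 2—3 (8); add 3.
Step 3: frontier [1—4 16, 1—5 18, 2—5 12, 2—6 15, 3—6 11, 3—4 13, 3—5 16] → take 3—6 (11); add 6.
Step 4: frontier [1—4 16, 1—5 18, 2—5 12, 3—4 13, 3—5 16, 5—6 16] → take 2—5 (12); add 5.
Step 5: frontier [1—4 16, 3—4 13] → take 3—4 (13); add 4.
Vertex order: 1, 2, 3, 6, 5, 4. The 6th vertex is 4.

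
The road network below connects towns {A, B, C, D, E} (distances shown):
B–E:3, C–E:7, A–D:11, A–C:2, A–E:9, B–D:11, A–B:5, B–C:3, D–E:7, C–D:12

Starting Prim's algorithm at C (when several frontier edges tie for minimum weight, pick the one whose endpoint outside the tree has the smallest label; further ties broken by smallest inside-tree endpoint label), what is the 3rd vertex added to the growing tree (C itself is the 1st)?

Prim, starting at C.
Step 1: cheapest edge leaving the tree is A–C (2); add A.
Step 2: cheapest edge leaving the tree is B–C (3); add B.
Step 3: cheapest edge leaving the tree is B–E (3); add E.
Step 4: cheapest edge leaving the tree is D–E (7); add D.
Vertex order: C, A, B, E, D. The 3rd vertex is B.

B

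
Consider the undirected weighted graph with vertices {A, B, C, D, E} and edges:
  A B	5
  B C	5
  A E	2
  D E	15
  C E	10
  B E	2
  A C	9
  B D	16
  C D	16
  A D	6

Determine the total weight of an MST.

15

Prim's algorithm from E:
Step 1: frontier [A E 2, B E 2, C E 10, D E 15] → take A E (2); add A.
Step 2: frontier [A B 5, A D 6, A C 9, B E 2, C E 10, D E 15] → take B E (2); add B.
Step 3: frontier [A D 6, A C 9, B C 5, B D 16, C E 10, D E 15] → take B C (5); add C.
Step 4: frontier [A D 6, B D 16, C D 16, D E 15] → take A D (6); add D.
MST edges: A E, B E, B C, A D; total weight 2+2+5+6 = 15.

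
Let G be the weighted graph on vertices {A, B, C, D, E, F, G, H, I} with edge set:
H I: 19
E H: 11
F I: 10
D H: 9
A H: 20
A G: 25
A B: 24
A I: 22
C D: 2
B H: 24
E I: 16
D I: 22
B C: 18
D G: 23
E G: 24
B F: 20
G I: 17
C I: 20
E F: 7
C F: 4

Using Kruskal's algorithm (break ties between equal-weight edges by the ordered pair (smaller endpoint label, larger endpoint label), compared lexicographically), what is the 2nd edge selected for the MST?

C-F

Kruskal: consider edges lightest-first.
C D (2): add — endpoints in different components.
C F (4): add — endpoints in different components.
E F (7): add — endpoints in different components.
D H (9): add — endpoints in different components.
F I (10): add — endpoints in different components.
E H (11): skip — E and H already connected.
E I (16): skip — E and I already connected.
G I (17): add — endpoints in different components.
B C (18): add — endpoints in different components.
H I (19): skip — H and I already connected.
A H (20): add — endpoints in different components.
The 2nd edge added is C F.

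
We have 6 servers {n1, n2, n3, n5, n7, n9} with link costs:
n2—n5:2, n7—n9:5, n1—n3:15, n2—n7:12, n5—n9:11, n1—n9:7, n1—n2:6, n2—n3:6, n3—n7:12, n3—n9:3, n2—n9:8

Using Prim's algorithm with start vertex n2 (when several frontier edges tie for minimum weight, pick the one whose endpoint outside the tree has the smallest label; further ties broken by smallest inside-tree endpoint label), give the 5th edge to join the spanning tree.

Grow the tree from n2 using Prim:
Step 1: frontier [n2—n5 2, n1—n2 6, n2—n3 6, n2—n9 8, n2—n7 12] → take n2—n5 (2); add n5.
Step 2: frontier [n1—n2 6, n2—n3 6, n2—n9 8, n2—n7 12, n5—n9 11] → take n1—n2 (6); add n1.
Step 3: frontier [n1—n9 7, n1—n3 15, n2—n3 6, n2—n9 8, n2—n7 12, n5—n9 11] → take n2—n3 (6); add n3.
Step 4: frontier [n1—n9 7, n2—n9 8, n2—n7 12, n3—n9 3, n3—n7 12, n5—n9 11] → take n3—n9 (3); add n9.
Step 5: frontier [n2—n7 12, n3—n7 12, n7—n9 5] → take n7—n9 (5); add n7.
The 5th edge added is n7—n9.

n7-n9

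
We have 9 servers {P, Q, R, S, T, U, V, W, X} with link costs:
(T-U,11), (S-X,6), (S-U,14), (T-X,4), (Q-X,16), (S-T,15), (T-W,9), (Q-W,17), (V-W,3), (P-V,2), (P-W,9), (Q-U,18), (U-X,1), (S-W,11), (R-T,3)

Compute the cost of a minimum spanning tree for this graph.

Prim's algorithm from R:
Step 1: cheapest edge leaving the tree is R-T (3); add T.
Step 2: cheapest edge leaving the tree is T-X (4); add X.
Step 3: cheapest edge leaving the tree is U-X (1); add U.
Step 4: cheapest edge leaving the tree is S-X (6); add S.
Step 5: cheapest edge leaving the tree is T-W (9); add W.
Step 6: cheapest edge leaving the tree is V-W (3); add V.
Step 7: cheapest edge leaving the tree is P-V (2); add P.
Step 8: cheapest edge leaving the tree is Q-X (16); add Q.
MST edges: R-T, T-X, U-X, S-X, T-W, V-W, P-V, Q-X; total weight 3+4+1+6+9+3+2+16 = 44.

44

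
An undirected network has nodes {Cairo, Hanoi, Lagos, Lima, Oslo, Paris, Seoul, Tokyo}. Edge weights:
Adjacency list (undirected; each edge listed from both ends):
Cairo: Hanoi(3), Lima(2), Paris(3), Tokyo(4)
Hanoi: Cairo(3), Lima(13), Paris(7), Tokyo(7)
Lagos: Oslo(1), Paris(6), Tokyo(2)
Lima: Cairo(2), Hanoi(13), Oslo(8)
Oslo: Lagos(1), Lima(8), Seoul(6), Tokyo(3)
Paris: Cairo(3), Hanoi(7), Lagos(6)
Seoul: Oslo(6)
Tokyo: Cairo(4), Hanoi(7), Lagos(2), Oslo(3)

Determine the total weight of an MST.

Sort edges by weight, then run Kruskal:
Lagos Oslo (1): add — endpoints in different components.
Cairo Lima (2): add — endpoints in different components.
Lagos Tokyo (2): add — endpoints in different components.
Cairo Hanoi (3): add — endpoints in different components.
Cairo Paris (3): add — endpoints in different components.
Oslo Tokyo (3): skip — Tokyo and Oslo already connected.
Cairo Tokyo (4): add — endpoints in different components.
Lagos Paris (6): skip — Paris and Lagos already connected.
Oslo Seoul (6): add — endpoints in different components.
MST edges: Lagos Oslo, Cairo Lima, Lagos Tokyo, Cairo Hanoi, Cairo Paris, Cairo Tokyo, Oslo Seoul; total weight 1+2+2+3+3+4+6 = 21.

21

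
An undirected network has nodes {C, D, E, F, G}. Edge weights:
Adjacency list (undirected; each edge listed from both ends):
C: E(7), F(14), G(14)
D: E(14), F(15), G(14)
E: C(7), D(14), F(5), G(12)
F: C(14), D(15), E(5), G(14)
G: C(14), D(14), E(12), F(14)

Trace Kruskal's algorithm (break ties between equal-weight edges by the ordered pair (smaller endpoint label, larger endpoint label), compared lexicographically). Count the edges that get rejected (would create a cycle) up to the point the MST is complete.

2

Sort edges by weight, then run Kruskal:
E—F (5): add. Components now {C} {D} {E,F} {G}
C—E (7): add. Components now {C,E,F} {D} {G}
E—G (12): add. Components now {C,E,F,G} {D}
C—F (14): skip — C and F already connected.
C—G (14): skip — C and G already connected.
D—E (14): add. Components now {C,D,E,F,G}
Edges rejected before the tree was complete: 2.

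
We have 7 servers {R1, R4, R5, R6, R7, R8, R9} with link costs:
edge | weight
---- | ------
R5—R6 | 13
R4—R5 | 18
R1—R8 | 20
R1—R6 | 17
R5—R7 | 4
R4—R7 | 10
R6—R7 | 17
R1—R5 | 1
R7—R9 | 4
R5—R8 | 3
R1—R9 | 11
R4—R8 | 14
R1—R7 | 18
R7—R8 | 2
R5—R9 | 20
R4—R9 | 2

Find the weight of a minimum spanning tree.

Sort edges by weight, then run Kruskal:
R1—R5 (1): add. Components now {R8} {R1,R5} {R6} {R9} {R7} {R4}
R4—R9 (2): add. Components now {R8} {R1,R5} {R6} {R4,R9} {R7}
R7—R8 (2): add. Components now {R7,R8} {R1,R5} {R6} {R4,R9}
R5—R8 (3): add. Components now {R1,R5,R7,R8} {R6} {R4,R9}
R5—R7 (4): skip — R5 and R7 already connected.
R7—R9 (4): add. Components now {R1,R4,R5,R7,R8,R9} {R6}
R4—R7 (10): skip — R7 and R4 already connected.
R1—R9 (11): skip — R9 and R1 already connected.
R5—R6 (13): add. Components now {R1,R4,R5,R6,R7,R8,R9}
MST edges: R1—R5, R4—R9, R7—R8, R5—R8, R7—R9, R5—R6; total weight 1+2+2+3+4+13 = 25.

25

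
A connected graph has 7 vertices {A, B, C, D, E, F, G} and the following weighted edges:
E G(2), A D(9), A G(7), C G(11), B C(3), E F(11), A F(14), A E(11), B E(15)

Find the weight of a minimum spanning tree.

Kruskal: consider edges lightest-first.
E G (2): add — endpoints in different components.
B C (3): add — endpoints in different components.
A G (7): add — endpoints in different components.
A D (9): add — endpoints in different components.
A E (11): skip — A and E already connected.
C G (11): add — endpoints in different components.
E F (11): add — endpoints in different components.
MST edges: E G, B C, A G, A D, C G, E F; total weight 2+3+7+9+11+11 = 43.

43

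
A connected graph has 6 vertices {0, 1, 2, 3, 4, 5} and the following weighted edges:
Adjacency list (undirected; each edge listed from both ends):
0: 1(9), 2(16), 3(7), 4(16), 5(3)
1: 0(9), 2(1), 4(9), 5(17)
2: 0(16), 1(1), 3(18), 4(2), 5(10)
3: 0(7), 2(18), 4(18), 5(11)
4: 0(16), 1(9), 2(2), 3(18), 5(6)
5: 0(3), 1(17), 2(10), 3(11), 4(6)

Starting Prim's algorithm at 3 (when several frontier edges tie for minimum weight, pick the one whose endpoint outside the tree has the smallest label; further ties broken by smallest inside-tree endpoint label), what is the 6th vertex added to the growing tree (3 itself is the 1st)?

Prim's algorithm from 3:
Step 1: frontier [0-3 7, 3-5 11, 2-3 18, 3-4 18] → take 0-3 (7); add 0.
Step 2: frontier [0-5 3, 0-1 9, 0-2 16, 0-4 16, 3-5 11, 2-3 18, 3-4 18] → take 0-5 (3); add 5.
Step 3: frontier [0-1 9, 0-2 16, 0-4 16, 2-3 18, 3-4 18, 4-5 6, 2-5 10, 1-5 17] → take 4-5 (6); add 4.
Step 4: frontier [0-1 9, 0-2 16, 2-3 18, 2-4 2, 1-4 9, 2-5 10, 1-5 17] → take 2-4 (2); add 2.
Step 5: frontier [0-1 9, 1-2 1, 1-4 9, 1-5 17] → take 1-2 (1); add 1.
Vertex order: 3, 0, 5, 4, 2, 1. The 6th vertex is 1.

1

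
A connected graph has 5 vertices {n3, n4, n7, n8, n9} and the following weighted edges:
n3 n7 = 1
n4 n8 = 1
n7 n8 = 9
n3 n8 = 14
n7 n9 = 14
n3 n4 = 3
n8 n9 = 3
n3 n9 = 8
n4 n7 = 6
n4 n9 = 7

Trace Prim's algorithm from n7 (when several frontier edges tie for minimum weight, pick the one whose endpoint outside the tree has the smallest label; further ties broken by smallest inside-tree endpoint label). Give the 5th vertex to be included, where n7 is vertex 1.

n9

Grow the tree from n7 using Prim:
Step 1: cheapest edge leaving the tree is n3 n7 (1); add n3.
Step 2: cheapest edge leaving the tree is n3 n4 (3); add n4.
Step 3: cheapest edge leaving the tree is n4 n8 (1); add n8.
Step 4: cheapest edge leaving the tree is n8 n9 (3); add n9.
Vertex order: n7, n3, n4, n8, n9. The 5th vertex is n9.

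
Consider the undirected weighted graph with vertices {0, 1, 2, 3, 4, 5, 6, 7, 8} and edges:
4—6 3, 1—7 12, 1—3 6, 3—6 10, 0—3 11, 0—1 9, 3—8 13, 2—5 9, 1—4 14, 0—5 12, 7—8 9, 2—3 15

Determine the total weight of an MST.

Sort edges by weight, then run Kruskal:
4—6 (3): add — endpoints in different components.
1—3 (6): add — endpoints in different components.
0—1 (9): add — endpoints in different components.
2—5 (9): add — endpoints in different components.
7—8 (9): add — endpoints in different components.
3—6 (10): add — endpoints in different components.
0—3 (11): skip — 0 and 3 already connected.
0—5 (12): add — endpoints in different components.
1—7 (12): add — endpoints in different components.
MST edges: 4—6, 1—3, 0—1, 2—5, 7—8, 3—6, 0—5, 1—7; total weight 3+6+9+9+9+10+12+12 = 70.

70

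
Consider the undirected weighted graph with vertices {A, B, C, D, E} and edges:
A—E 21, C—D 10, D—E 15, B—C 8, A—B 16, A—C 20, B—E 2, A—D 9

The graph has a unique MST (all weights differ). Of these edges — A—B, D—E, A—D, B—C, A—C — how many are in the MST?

Sort edges by weight, then run Kruskal:
B—E (2): add. Components now {A} {B,E} {C} {D}
B—C (8): add. Components now {A} {B,C,E} {D}
A—D (9): add. Components now {A,D} {B,C,E}
C—D (10): add. Components now {A,B,C,D,E}
MST edge set: {B—E, B—C, A—D, C—D}.
Of the listed edges, {A—D, B—C} are in the MST → 2.

2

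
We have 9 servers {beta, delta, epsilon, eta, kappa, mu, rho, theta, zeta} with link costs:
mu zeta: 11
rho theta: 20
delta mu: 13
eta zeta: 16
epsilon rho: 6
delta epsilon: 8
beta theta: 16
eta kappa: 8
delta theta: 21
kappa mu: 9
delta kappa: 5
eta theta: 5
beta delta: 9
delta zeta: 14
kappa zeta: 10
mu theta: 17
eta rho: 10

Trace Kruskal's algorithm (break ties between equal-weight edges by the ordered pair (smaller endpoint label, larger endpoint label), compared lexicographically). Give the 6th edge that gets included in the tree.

beta-delta

Kruskal's algorithm — process edges by increasing weight (ties by edge label):
delta kappa (5): add — endpoints in different components.
eta theta (5): add — endpoints in different components.
epsilon rho (6): add — endpoints in different components.
delta epsilon (8): add — endpoints in different components.
eta kappa (8): add — endpoints in different components.
beta delta (9): add — endpoints in different components.
kappa mu (9): add — endpoints in different components.
eta rho (10): skip — rho and eta already connected.
kappa zeta (10): add — endpoints in different components.
The 6th edge added is beta delta.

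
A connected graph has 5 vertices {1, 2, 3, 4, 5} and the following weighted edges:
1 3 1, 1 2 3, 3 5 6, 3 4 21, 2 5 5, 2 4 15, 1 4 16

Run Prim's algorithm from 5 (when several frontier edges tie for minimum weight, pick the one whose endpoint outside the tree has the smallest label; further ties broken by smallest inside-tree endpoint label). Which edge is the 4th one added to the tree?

Grow the tree from 5 using Prim:
Step 1: frontier [2 5 5, 3 5 6] → take 2 5 (5); add 2.
Step 2: frontier [1 2 3, 2 4 15, 3 5 6] → take 1 2 (3); add 1.
Step 3: frontier [1 3 1, 1 4 16, 2 4 15, 3 5 6] → take 1 3 (1); add 3.
Step 4: frontier [1 4 16, 2 4 15, 3 4 21] → take 2 4 (15); add 4.
The 4th edge added is 2 4.

2-4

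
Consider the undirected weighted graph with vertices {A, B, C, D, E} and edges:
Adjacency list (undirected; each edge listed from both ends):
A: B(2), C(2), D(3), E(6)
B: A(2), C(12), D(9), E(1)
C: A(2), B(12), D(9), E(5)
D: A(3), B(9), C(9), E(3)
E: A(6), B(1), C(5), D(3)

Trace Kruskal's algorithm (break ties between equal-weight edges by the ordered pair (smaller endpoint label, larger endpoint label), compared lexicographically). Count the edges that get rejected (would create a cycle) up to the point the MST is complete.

Kruskal's algorithm — process edges by increasing weight (ties by edge label):
B E (1): add — endpoints in different components.
A B (2): add — endpoints in different components.
A C (2): add — endpoints in different components.
A D (3): add — endpoints in different components.
Edges rejected before the tree was complete: 0.

0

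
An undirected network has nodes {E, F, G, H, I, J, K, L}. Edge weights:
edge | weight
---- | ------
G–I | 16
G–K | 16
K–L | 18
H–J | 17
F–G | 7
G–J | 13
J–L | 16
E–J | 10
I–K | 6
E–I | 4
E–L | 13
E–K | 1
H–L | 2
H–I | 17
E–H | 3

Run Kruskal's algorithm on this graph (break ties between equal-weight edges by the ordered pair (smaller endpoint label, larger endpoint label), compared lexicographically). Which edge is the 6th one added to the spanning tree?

Kruskal: consider edges lightest-first.
E–K (1): add — endpoints in different components.
H–L (2): add — endpoints in different components.
E–H (3): add — endpoints in different components.
E–I (4): add — endpoints in different components.
I–K (6): skip — I and K already connected.
F–G (7): add — endpoints in different components.
E–J (10): add — endpoints in different components.
E–L (13): skip — E and L already connected.
G–J (13): add — endpoints in different components.
The 6th edge added is E–J.

E-J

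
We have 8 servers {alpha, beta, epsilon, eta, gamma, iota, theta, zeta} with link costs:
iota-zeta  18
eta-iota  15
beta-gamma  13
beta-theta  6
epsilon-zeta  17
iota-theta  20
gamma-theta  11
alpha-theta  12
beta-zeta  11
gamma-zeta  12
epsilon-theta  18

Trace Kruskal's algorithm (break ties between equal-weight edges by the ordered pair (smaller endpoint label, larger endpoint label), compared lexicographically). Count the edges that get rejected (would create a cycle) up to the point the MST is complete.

Kruskal's algorithm — process edges by increasing weight (ties by edge label):
beta-theta (6): add — endpoints in different components.
beta-zeta (11): add — endpoints in different components.
gamma-theta (11): add — endpoints in different components.
alpha-theta (12): add — endpoints in different components.
gamma-zeta (12): skip — gamma and zeta already connected.
beta-gamma (13): skip — beta and gamma already connected.
eta-iota (15): add — endpoints in different components.
epsilon-zeta (17): add — endpoints in different components.
epsilon-theta (18): skip — theta and epsilon already connected.
iota-zeta (18): add — endpoints in different components.
Edges rejected before the tree was complete: 3.

3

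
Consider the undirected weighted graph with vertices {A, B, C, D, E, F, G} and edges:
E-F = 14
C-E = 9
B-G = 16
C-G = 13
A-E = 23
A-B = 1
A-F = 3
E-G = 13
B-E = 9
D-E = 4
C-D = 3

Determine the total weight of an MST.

33

Grow the tree from B using Prim:
Step 1: cheapest edge leaving the tree is A-B (1); add A.
Step 2: cheapest edge leaving the tree is A-F (3); add F.
Step 3: cheapest edge leaving the tree is B-E (9); add E.
Step 4: cheapest edge leaving the tree is D-E (4); add D.
Step 5: cheapest edge leaving the tree is C-D (3); add C.
Step 6: cheapest edge leaving the tree is C-G (13); add G.
MST edges: A-B, A-F, B-E, D-E, C-D, C-G; total weight 1+3+9+4+3+13 = 33.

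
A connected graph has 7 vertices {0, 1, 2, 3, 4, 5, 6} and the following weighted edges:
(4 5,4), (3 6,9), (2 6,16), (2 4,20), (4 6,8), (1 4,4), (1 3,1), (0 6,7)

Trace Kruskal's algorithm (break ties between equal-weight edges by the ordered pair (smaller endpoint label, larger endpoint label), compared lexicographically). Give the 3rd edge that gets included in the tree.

4-5

Sort edges by weight, then run Kruskal:
1 3 (1): add. Components now {0} {1,3} {2} {4} {5} {6}
1 4 (4): add. Components now {0} {1,3,4} {2} {5} {6}
4 5 (4): add. Components now {0} {1,3,4,5} {2} {6}
0 6 (7): add. Components now {0,6} {1,3,4,5} {2}
4 6 (8): add. Components now {0,1,3,4,5,6} {2}
3 6 (9): skip — 3 and 6 already connected.
2 6 (16): add. Components now {0,1,2,3,4,5,6}
The 3rd edge added is 4 5.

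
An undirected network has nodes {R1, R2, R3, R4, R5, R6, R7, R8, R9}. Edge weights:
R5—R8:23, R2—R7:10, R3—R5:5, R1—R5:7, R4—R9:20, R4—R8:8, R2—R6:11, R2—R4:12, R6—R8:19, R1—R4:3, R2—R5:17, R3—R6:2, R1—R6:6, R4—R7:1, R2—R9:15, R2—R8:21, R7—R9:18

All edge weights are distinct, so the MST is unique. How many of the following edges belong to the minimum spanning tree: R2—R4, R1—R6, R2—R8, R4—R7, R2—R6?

2

Sort edges by weight, then run Kruskal:
R4—R7 (1): add — endpoints in different components.
R3—R6 (2): add — endpoints in different components.
R1—R4 (3): add — endpoints in different components.
R3—R5 (5): add — endpoints in different components.
R1—R6 (6): add — endpoints in different components.
R1—R5 (7): skip — R5 and R1 already connected.
R4—R8 (8): add — endpoints in different components.
R2—R7 (10): add — endpoints in different components.
R2—R6 (11): skip — R6 and R2 already connected.
R2—R4 (12): skip — R2 and R4 already connected.
R2—R9 (15): add — endpoints in different components.
MST edge set: {R4—R7, R3—R6, R1—R4, R3—R5, R1—R6, R4—R8, R2—R7, R2—R9}.
Of the listed edges, {R1—R6, R4—R7} are in the MST → 2.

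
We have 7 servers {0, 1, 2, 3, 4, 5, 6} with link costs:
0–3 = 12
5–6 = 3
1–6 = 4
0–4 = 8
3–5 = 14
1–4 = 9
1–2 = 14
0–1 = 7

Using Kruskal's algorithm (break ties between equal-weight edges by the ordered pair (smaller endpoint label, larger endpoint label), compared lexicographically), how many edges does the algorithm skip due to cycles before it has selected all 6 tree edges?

Kruskal's algorithm — process edges by increasing weight (ties by edge label):
5–6 (3): add — endpoints in different components.
1–6 (4): add — endpoints in different components.
0–1 (7): add — endpoints in different components.
0–4 (8): add — endpoints in different components.
1–4 (9): skip — 1 and 4 already connected.
0–3 (12): add — endpoints in different components.
1–2 (14): add — endpoints in different components.
Edges rejected before the tree was complete: 1.

1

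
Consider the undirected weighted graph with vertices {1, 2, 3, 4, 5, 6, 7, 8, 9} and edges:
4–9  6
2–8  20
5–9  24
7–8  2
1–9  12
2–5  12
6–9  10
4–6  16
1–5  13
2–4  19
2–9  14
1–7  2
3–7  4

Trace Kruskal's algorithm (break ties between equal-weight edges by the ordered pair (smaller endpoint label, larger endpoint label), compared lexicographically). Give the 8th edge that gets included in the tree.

Kruskal: consider edges lightest-first.
1–7 (2): add — endpoints in different components.
7–8 (2): add — endpoints in different components.
3–7 (4): add — endpoints in different components.
4–9 (6): add — endpoints in different components.
6–9 (10): add — endpoints in different components.
1–9 (12): add — endpoints in different components.
2–5 (12): add — endpoints in different components.
1–5 (13): add — endpoints in different components.
The 8th edge added is 1–5.

1-5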